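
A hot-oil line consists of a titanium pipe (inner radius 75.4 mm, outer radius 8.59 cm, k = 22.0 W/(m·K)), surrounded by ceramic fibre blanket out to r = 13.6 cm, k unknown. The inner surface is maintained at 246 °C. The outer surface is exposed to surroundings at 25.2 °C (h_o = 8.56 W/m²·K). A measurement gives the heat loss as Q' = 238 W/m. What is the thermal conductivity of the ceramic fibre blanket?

k = 0.0926 W/m·K

ΣR = ΔT/Q' = |246 − 25.2|/238 = 0.9277 m·K/W
Known resistances:
  R'_titanium = ln(0.0859/0.0754)/(2πk) = 0.1304/(2π·22.0) = 9.432×10^-4 m·K/W
  R'_conv,out = 1/(2πr h) = 1/(2π·0.136·8.56) = 0.1367 m·K/W
R_ceramic fibre blanket = ΣR − ΣR_known = 0.9277 − 0.1376 = 0.7901 m·K/W
ln(r₂/r₁)/(2πk) = 0.7901 ⇒ k = 0.4595/(2π·0.7901) = 0.0926 W/m·K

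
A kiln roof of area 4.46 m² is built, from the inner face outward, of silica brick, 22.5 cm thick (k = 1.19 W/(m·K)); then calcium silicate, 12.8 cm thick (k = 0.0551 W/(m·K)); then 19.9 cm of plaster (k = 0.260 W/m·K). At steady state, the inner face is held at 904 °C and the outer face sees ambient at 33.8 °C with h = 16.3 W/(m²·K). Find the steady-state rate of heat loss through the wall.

Q = 1160 W

Series thermal resistances, inner to outer:
  R_silica brick = L/(kA) = 0.225/(1.19·4.46) = 0.04239 K/W
  R_calcium silicate = L/(kA) = 0.128/(0.0551·4.46) = 0.5209 K/W
  R_plaster = L/(kA) = 0.199/(0.260·4.46) = 0.1716 K/W
  R_conv,out = 1/(hA) = 1/(16.3·4.46) = 0.01376 K/W
ΣR = 0.04239 + 0.5209 + 0.1716 + 0.01376 = 0.7487 K/W
Q = ΔT/ΣR = (904 °C − 33.8 °C)/0.7487 = 1160 W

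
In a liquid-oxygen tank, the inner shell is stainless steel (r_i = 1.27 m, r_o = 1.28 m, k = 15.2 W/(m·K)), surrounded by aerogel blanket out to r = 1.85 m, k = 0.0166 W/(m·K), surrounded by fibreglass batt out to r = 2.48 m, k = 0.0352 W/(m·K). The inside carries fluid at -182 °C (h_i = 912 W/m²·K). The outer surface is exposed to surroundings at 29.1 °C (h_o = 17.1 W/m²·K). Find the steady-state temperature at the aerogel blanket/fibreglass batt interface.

Series thermal resistances, inner to outer:
  R_conv,in = 1/(4πr²h) = 1/(4π·1.27²·912) = 5.410×10^-5 K/W
  R_stainless steel = (1/1.27 − 1/1.28)/(4πk) = 0.006152/(4π·15.2) = 3.221×10^-5 K/W
  R_aerogel blanket = (1/1.28 − 1/1.85)/(4πk) = 0.2407/(4π·0.0166) = 1.154 K/W
  R_fibreglass batt = (1/1.85 − 1/2.48)/(4πk) = 0.1373/(4π·0.0352) = 0.3104 K/W
  R_conv,out = 1/(4πr²h) = 1/(4π·2.48²·17.1) = 7.566×10^-4 K/W
ΣR = 5.410×10^-5 + 3.221×10^-5 + 1.154 + 0.3104 + 7.566×10^-4 = 1.465 K/W
Q = ΔT/ΣR = (-182 °C − 29.1 °C)/1.465 = -144.1 W
From the inner boundary to the aerogel blanket/fibreglass batt interface, ΣR_partial = 1.154 K/W.
T_interface = T_in − Q·ΣR_partial = -182 °C − (-144.1)(1.154) = -15.7 °C

T = -15.7 °C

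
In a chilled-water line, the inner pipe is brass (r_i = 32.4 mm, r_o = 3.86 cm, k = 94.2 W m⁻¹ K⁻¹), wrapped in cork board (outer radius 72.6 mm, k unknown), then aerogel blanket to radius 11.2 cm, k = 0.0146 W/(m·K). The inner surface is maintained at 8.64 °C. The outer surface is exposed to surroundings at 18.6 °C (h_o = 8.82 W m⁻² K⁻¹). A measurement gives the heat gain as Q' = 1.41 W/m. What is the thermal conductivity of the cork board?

k = 0.0462 W/m·K

ΣR = ΔT/Q' = |8.64 − 18.6|/1.41 = 7.064 m·K/W
Known resistances:
  R'_brass = ln(0.0386/0.0324)/(2πk) = 0.1751/(2π·94.2) = 2.958×10^-4 m·K/W
  R'_aerogel blanket = ln(0.112/0.0726)/(2πk) = 0.4335/(2π·0.0146) = 4.726 m·K/W
  R'_conv,out = 1/(2πr h) = 1/(2π·0.112·8.82) = 0.1611 m·K/W
R_cork board = ΣR − ΣR_known = 7.064 − 4.887 = 2.177 m·K/W
ln(r₂/r₁)/(2πk) = 2.177 ⇒ k = 0.6317/(2π·2.177) = 0.0462 W/m·K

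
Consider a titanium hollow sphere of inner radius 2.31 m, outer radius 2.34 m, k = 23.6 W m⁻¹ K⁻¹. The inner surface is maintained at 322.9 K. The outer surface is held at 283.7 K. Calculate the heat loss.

Q = 4πk·ΔT/(1/r₁ − 1/r₂) = 4π × 23.6 × 39.2 / (1/2.31 − 1/2.34) = 2.09×10^6 W

Q = 2.09×10^6 W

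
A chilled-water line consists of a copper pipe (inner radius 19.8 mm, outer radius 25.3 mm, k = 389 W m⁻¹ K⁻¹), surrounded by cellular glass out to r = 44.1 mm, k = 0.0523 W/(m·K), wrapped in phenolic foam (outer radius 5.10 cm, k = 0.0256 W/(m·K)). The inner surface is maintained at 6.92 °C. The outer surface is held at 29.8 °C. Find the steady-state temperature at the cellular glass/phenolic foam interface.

T = 21.8 °C

Series thermal resistances, inner to outer:
  R'_copper = ln(0.0253/0.0198)/(2πk) = 0.2451/(2π·389) = 1.003×10^-4 m·K/W
  R'_cellular glass = ln(0.0441/0.0253)/(2πk) = 0.5557/(2π·0.0523) = 1.691 m·K/W
  R'_phenolic foam = ln(0.0510/0.0441)/(2πk) = 0.1454/(2π·0.0256) = 0.9037 m·K/W
ΣR = 1.003×10^-4 + 1.691 + 0.9037 = 2.595 m·K/W
Q' = ΔT/ΣR = (6.92 °C − 29.8 °C)/2.595 = -8.817 W/m
From the inner boundary to the cellular glass/phenolic foam interface, ΣR_partial = 1.691 m·K/W.
T_interface = T_in − Q'·ΣR_partial = 6.92 °C − (-8.817)(1.691) = 21.8 °C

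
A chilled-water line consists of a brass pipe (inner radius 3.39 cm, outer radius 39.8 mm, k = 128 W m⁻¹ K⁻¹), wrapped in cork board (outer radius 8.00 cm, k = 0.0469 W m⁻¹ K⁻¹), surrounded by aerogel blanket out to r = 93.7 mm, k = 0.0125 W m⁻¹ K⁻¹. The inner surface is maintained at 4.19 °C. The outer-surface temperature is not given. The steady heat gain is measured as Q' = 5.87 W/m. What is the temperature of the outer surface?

Series resistances:
  R'_brass = ln(0.0398/0.0339)/(2πk) = 0.1605/(2π·128) = 1.995×10^-4 m·K/W
  R'_cork board = ln(0.0800/0.0398)/(2πk) = 0.6982/(2π·0.0469) = 2.369 m·K/W
  R'_aerogel blanket = ln(0.0937/0.0800)/(2πk) = 0.1581/(2π·0.0125) = 2.013 m·K/W
ΣR = 4.382 m·K/W
ΔT = Q'·ΣR = 5.87 × 4.382 = 25.72 K
Heat flows inward, so T_out = T_in + ΔT = 4.19 + 25.72 = 29.9 °C

T_out = 29.9 °C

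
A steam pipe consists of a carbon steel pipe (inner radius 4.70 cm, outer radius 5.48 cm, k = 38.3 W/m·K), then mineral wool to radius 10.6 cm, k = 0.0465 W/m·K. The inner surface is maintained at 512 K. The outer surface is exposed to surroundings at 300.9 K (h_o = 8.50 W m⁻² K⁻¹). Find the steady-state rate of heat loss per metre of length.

Treat each layer as a resistance in series:
  R'_carbon steel = ln(0.0548/0.0470)/(2πk) = 0.1535/(2π·38.3) = 6.380×10^-4 m·K/W
  R'_mineral wool = ln(0.106/0.0548)/(2πk) = 0.6597/(2π·0.0465) = 2.258 m·K/W
  R'_conv,out = 1/(2πr h) = 1/(2π·0.106·8.50) = 0.1766 m·K/W
ΣR = 6.380×10^-4 + 2.258 + 0.1766 = 2.435 m·K/W
Q' = ΔT/ΣR = (512 K − 300.9 K)/2.435 = 86.7 W/m

Q' = 86.7 W/m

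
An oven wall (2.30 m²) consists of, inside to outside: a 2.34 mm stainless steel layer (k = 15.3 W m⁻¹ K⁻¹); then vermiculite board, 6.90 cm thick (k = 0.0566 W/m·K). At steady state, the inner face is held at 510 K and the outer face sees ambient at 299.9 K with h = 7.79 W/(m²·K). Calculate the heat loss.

Q = 359 W

Resistance network (inner→outer):
  R_stainless steel = L/(kA) = 0.00234/(15.3·2.30) = 6.650×10^-5 K/W
  R_vermiculite board = L/(kA) = 0.0690/(0.0566·2.30) = 0.5300 K/W
  R_conv,out = 1/(hA) = 1/(7.79·2.30) = 0.05581 K/W
ΣR = 6.650×10^-5 + 0.5300 + 0.05581 = 0.5859 K/W
Q = ΔT/ΣR = (510 K − 299.9 K)/0.5859 = 359 W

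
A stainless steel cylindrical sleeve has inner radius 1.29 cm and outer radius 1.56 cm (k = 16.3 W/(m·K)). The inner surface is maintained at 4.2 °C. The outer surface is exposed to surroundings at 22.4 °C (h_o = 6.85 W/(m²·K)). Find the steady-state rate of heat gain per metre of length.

Q' = 12.2 W/m

Series thermal resistances, inner to outer:
  R'_stainless steel = ln(0.0156/0.0129)/(2πk) = 0.1900/(2π·16.3) = 0.001856 m·K/W
  R'_conv,out = 1/(2πr h) = 1/(2π·0.0156·6.85) = 1.489 m·K/W
ΣR = 0.001856 + 1.489 = 1.491 m·K/W
Q' = ΔT/ΣR = (4.2 °C − 22.4 °C)/1.491 = -12.2 W/m
(Negative Q' ⇒ heat flows inward; heat gain = 12.2 W/m.)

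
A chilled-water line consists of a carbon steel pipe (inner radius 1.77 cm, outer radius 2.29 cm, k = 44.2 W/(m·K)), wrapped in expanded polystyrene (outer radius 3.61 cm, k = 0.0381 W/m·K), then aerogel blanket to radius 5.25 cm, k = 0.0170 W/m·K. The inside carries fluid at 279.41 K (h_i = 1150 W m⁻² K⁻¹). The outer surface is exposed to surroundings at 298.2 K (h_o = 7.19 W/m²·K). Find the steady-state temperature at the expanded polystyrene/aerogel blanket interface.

Series thermal resistances, inner to outer:
  R'_conv,in = 1/(2πr h) = 1/(2π·0.0177·1150) = 0.007819 m·K/W
  R'_carbon steel = ln(0.0229/0.0177)/(2πk) = 0.2576/(2π·44.2) = 9.275×10^-4 m·K/W
  R'_expanded polystyrene = ln(0.0361/0.0229)/(2πk) = 0.4552/(2π·0.0381) = 1.901 m·K/W
  R'_aerogel blanket = ln(0.0525/0.0361)/(2πk) = 0.3745/(2π·0.0170) = 3.506 m·K/W
  R'_conv,out = 1/(2πr h) = 1/(2π·0.0525·7.19) = 0.4216 m·K/W
ΣR = 0.007819 + 9.275×10^-4 + 1.901 + 3.506 + 0.4216 = 5.837 m·K/W
Q' = ΔT/ΣR = (279.41 K − 298.2 K)/5.837 = -3.219 W/m
From the inner boundary to the expanded polystyrene/aerogel blanket interface, ΣR_partial = 1.910 m·K/W.
T_interface = T_in − Q'·ΣR_partial = 279.41 K − (-3.219)(1.910) = 285.6 K

T = 285.6 K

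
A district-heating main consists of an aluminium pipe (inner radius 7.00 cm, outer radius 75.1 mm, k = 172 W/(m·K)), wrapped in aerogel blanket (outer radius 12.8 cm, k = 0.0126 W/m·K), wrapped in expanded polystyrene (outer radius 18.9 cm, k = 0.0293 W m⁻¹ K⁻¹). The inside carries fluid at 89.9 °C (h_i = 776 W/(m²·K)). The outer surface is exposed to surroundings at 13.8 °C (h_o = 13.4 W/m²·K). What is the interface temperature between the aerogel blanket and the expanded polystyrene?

T = 32.4 °C

Series thermal resistances, inner to outer:
  R'_conv,in = 1/(2πr h) = 1/(2π·0.0700·776) = 0.002930 m·K/W
  R'_aluminium = ln(0.0751/0.0700)/(2πk) = 0.07033/(2π·172) = 6.507×10^-5 m·K/W
  R'_aerogel blanket = ln(0.128/0.0751)/(2πk) = 0.5332/(2π·0.0126) = 6.735 m·K/W
  R'_expanded polystyrene = ln(0.189/0.128)/(2πk) = 0.3897/(2π·0.0293) = 2.117 m·K/W
  R'_conv,out = 1/(2πr h) = 1/(2π·0.189·13.4) = 0.06284 m·K/W
ΣR = 0.002930 + 6.507×10^-5 + 6.735 + 2.117 + 0.06284 = 8.918 m·K/W
Q' = ΔT/ΣR = (89.9 °C − 13.8 °C)/8.918 = 8.533 W/m
From the inner boundary to the aerogel blanket/expanded polystyrene interface, ΣR_partial = 6.738 m·K/W.
T_interface = T_in − Q'·ΣR_partial = 89.9 °C − (8.533)(6.738) = 32.4 °C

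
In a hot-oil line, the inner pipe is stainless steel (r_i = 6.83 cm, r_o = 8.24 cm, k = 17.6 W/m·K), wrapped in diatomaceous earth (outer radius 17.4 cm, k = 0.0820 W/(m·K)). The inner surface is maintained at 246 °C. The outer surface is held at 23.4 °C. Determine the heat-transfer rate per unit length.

Treat each layer as a resistance in series:
  R'_stainless steel = ln(0.0824/0.0683)/(2πk) = 0.1877/(2π·17.6) = 0.001697 m·K/W
  R'_diatomaceous earth = ln(0.174/0.0824)/(2πk) = 0.7475/(2π·0.0820) = 1.451 m·K/W
ΣR = 0.001697 + 1.451 = 1.453 m·K/W
Q' = ΔT/ΣR = (246 °C − 23.4 °C)/1.453 = 153 W/m

Q' = 153 W/m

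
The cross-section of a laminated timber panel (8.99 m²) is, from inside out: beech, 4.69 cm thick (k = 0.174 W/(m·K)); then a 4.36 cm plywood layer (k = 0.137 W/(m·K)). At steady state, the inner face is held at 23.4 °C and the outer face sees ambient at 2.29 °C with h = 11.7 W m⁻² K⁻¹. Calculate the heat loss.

Series thermal resistances, inner to outer:
  R_beech = L/(kA) = 0.0469/(0.174·8.99) = 0.02998 K/W
  R_plywood = L/(kA) = 0.0436/(0.137·8.99) = 0.03540 K/W
  R_conv,out = 1/(hA) = 1/(11.7·8.99) = 0.009507 K/W
ΣR = 0.02998 + 0.03540 + 0.009507 = 0.07489 K/W
Q = ΔT/ΣR = (23.4 °C − 2.29 °C)/0.07489 = 282 W

Q = 282 W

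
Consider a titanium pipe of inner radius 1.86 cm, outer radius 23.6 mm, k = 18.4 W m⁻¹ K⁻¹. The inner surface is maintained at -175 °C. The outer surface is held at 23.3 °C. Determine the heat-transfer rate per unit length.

Q' = 96300 W/m

Q' = 2πk·ΔT/ln(r₂/r₁) = 2π × 18.4 × 198.3 / ln(0.0236/0.0186) = 96300 W/m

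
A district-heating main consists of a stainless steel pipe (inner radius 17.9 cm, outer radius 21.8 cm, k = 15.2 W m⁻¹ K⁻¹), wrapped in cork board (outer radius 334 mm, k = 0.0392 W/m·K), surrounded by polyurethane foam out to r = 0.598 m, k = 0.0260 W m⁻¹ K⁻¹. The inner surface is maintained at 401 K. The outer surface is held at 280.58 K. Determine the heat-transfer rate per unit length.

Treat each layer as a resistance in series:
  R'_stainless steel = ln(0.218/0.179)/(2πk) = 0.1971/(2π·15.2) = 0.002064 m·K/W
  R'_cork board = ln(0.334/0.218)/(2πk) = 0.4266/(2π·0.0392) = 1.732 m·K/W
  R'_polyurethane foam = ln(0.598/0.334)/(2πk) = 0.5824/(2π·0.0260) = 3.565 m·K/W
ΣR = 0.002064 + 1.732 + 3.565 = 5.299 m·K/W
Q' = ΔT/ΣR = (401 K − 280.58 K)/5.299 = 22.7 W/m

Q' = 22.7 W/m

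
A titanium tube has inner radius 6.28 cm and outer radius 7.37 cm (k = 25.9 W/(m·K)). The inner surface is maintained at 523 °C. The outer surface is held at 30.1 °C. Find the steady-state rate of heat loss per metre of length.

Q' = 5.01×10^5 W/m

Q' = 2πk·ΔT/ln(r₂/r₁) = 2π × 25.9 × 492.9 / ln(0.0737/0.0628) = 5.01×10^5 W/m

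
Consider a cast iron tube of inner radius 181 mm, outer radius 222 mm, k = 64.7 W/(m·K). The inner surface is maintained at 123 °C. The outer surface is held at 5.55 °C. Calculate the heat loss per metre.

Q' = 2πk·ΔT/ln(r₂/r₁) = 2π × 64.7 × 117.45 / ln(0.222/0.181) = 2.34×10^5 W/m

Q' = 234 kW/m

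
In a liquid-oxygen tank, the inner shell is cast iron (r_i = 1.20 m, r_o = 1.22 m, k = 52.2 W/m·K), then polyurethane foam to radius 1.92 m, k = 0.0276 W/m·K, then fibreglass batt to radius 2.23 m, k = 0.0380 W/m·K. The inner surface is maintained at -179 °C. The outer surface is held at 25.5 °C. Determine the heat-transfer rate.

Q = 202 W

Series thermal resistances, inner to outer:
  R_cast iron = (1/1.20 − 1/1.22)/(4πk) = 0.01366/(4π·52.2) = 2.083×10^-5 K/W
  R_polyurethane foam = (1/1.22 − 1/1.92)/(4πk) = 0.2988/(4π·0.0276) = 0.8616 K/W
  R_fibreglass batt = (1/1.92 − 1/2.23)/(4πk) = 0.07240/(4π·0.0380) = 0.1516 K/W
ΣR = 2.083×10^-5 + 0.8616 + 0.1516 = 1.013 K/W
Q = ΔT/ΣR = (-179 °C − 25.5 °C)/1.013 = -202 W
(Negative Q ⇒ heat flows inward; heat gain = 202 W.)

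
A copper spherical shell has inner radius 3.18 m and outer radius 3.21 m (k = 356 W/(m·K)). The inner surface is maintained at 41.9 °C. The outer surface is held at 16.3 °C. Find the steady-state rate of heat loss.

Q = 4πk·ΔT/(1/r₁ − 1/r₂) = 4π × 356 × 25.6 / (1/3.18 − 1/3.21) = 3.90×10^7 W

Q = 39000 kW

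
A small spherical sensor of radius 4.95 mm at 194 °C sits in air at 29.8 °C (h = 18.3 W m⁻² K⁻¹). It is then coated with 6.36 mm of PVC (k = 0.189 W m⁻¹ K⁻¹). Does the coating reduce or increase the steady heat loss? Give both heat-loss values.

Critical radius for a sphere: r_cr = 2k/h = 0.0207 m = 2.07 cm.
Outer radius after coating: r₂ = 0.00495 + 0.00636 = 0.01131 m.
Since r₁ < r_cr and r₂ ≤ r_cr, the coating moves toward the maximum at r_cr — heat loss rises.
Bare: R = 1/(4πr₁²h) = 177.5 K/W; Q = 164.2/177.5 = 0.925 W.
Coated: R = R_cond + R_conv = 81.83 K/W; Q = 164.2/81.83 = 2.01 W.

increases: 0.925 → 2.01 W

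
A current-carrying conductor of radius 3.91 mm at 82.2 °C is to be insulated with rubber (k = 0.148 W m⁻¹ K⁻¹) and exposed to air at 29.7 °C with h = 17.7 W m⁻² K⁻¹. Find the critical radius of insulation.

For a cylinder, r_cr = k_ins/h = 0.148/17.7 = 0.00836 m = 0.836 cm

r_cr = 0.836 cm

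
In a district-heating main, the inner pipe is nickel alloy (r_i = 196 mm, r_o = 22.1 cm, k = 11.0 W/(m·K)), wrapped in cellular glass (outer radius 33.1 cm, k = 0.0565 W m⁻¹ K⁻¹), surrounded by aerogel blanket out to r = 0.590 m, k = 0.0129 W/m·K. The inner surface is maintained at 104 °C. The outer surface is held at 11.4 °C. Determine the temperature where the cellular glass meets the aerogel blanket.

T = 91.2 °C

Series thermal resistances, inner to outer:
  R'_nickel alloy = ln(0.221/0.196)/(2πk) = 0.1200/(2π·11.0) = 0.001737 m·K/W
  R'_cellular glass = ln(0.331/0.221)/(2πk) = 0.4040/(2π·0.0565) = 1.138 m·K/W
  R'_aerogel blanket = ln(0.590/0.331)/(2πk) = 0.5780/(2π·0.0129) = 7.131 m·K/W
ΣR = 0.001737 + 1.138 + 7.131 = 8.271 m·K/W
Q' = ΔT/ΣR = (104 °C − 11.4 °C)/8.271 = 11.20 W/m
From the inner boundary to the cellular glass/aerogel blanket interface, ΣR_partial = 1.140 m·K/W.
T_interface = T_in − Q'·ΣR_partial = 104 °C − (11.20)(1.140) = 91.2 °C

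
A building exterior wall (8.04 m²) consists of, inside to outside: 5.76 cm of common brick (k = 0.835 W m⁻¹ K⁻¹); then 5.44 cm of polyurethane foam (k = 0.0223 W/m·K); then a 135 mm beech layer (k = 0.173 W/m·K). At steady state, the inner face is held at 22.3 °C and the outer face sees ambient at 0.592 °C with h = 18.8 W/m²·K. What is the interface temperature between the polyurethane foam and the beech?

T = 6.01 °C

Series thermal resistances, inner to outer:
  R_common brick = L/(kA) = 0.0576/(0.835·8.04) = 0.008580 K/W
  R_polyurethane foam = L/(kA) = 0.0544/(0.0223·8.04) = 0.3034 K/W
  R_beech = L/(kA) = 0.135/(0.173·8.04) = 0.09706 K/W
  R_conv,out = 1/(hA) = 1/(18.8·8.04) = 0.006616 K/W
ΣR = 0.008580 + 0.3034 + 0.09706 + 0.006616 = 0.4157 K/W
Q = ΔT/ΣR = (22.3 °C − 0.592 °C)/0.4157 = 52.22 W
From the inner boundary to the polyurethane foam/beech interface, ΣR_partial = 0.3120 K/W.
T_interface = T_in − Q·ΣR_partial = 22.3 °C − (52.22)(0.3120) = 6.01 °C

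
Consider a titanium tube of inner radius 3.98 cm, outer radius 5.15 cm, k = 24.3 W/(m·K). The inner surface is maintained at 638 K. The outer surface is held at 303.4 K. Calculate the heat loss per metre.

Q' = 2πk·ΔT/ln(r₂/r₁) = 2π × 24.3 × 334.6 / ln(0.0515/0.0398) = 1.98×10^5 W/m

Q' = 198 kW/m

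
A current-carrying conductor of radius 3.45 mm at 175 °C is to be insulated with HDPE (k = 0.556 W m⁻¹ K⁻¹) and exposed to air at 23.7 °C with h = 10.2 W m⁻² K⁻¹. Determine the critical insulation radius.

r_cr = 5.45 cm

For a cylinder, r_cr = k_ins/h = 0.556/10.2 = 0.0545 m = 5.45 cm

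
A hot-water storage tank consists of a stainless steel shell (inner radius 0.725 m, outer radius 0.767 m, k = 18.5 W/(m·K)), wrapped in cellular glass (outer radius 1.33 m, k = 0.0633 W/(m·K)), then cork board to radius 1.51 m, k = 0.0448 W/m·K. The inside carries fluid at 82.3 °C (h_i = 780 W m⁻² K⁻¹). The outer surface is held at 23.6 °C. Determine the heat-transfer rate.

Resistance network (inner→outer):
  R_conv,in = 1/(4πr²h) = 1/(4π·0.725²·780) = 1.941×10^-4 K/W
  R_stainless steel = (1/0.725 − 1/0.767)/(4πk) = 0.07553/(4π·18.5) = 3.249×10^-4 K/W
  R_cellular glass = (1/0.767 − 1/1.33)/(4πk) = 0.5519/(4π·0.0633) = 0.6938 K/W
  R_cork board = (1/1.33 − 1/1.51)/(4πk) = 0.08963/(4π·0.0448) = 0.1592 K/W
ΣR = 1.941×10^-4 + 3.249×10^-4 + 0.6938 + 0.1592 = 0.8535 K/W
Q = ΔT/ΣR = (82.3 °C − 23.6 °C)/0.8535 = 68.8 W

Q = 68.8 W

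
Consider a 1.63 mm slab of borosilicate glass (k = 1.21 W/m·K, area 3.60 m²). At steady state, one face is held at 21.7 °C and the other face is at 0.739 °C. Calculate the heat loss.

Q = 56000 W

Q = kA·ΔT/L = 1.21 × 3.60 × |21.7 °C − 0.739 °C| / 0.00163 = 56000 W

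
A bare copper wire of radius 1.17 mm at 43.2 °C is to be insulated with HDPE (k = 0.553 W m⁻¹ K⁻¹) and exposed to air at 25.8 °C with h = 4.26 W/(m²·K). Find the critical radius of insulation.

For a cylinder, r_cr = k_ins/h = 0.553/4.26 = 0.130 m = 13.0 cm

r_cr = 13.0 cm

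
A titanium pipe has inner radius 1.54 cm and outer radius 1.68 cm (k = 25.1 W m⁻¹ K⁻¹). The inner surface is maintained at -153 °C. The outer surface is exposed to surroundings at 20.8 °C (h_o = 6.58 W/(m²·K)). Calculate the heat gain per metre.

Resistance network (inner→outer):
  R'_titanium = ln(0.0168/0.0154)/(2πk) = 0.08701/(2π·25.1) = 5.517×10^-4 m·K/W
  R'_conv,out = 1/(2πr h) = 1/(2π·0.0168·6.58) = 1.440 m·K/W
ΣR = 5.517×10^-4 + 1.440 = 1.441 m·K/W
Q' = ΔT/ΣR = (-153 °C − 20.8 °C)/1.441 = -121 W/m
(Negative Q' ⇒ heat flows inward; heat gain = 121 W/m.)

Q' = 121 W/m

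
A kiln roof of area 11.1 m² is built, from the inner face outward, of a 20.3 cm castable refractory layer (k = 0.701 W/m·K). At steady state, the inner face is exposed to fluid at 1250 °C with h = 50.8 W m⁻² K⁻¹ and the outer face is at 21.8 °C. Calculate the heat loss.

Resistance network (inner→outer):
  R_conv,in = 1/(hA) = 1/(50.8·11.1) = 0.001773 K/W
  R_castable refractory = L/(kA) = 0.203/(0.701·11.1) = 0.02609 K/W
ΣR = 0.001773 + 0.02609 = 0.02786 K/W
Q = ΔT/ΣR = (1250 °C − 21.8 °C)/0.02786 = 44100 W

Q = 44.1 kW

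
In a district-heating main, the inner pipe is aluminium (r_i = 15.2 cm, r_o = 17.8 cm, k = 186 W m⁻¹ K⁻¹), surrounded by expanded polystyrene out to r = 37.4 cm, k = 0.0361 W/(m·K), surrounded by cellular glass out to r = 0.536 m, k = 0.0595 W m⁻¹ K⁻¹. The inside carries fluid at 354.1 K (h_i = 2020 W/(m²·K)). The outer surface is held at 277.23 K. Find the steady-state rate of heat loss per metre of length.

Treat each layer as a resistance in series:
  R'_conv,in = 1/(2πr h) = 1/(2π·0.152·2020) = 5.184×10^-4 m·K/W
  R'_aluminium = ln(0.178/0.152)/(2πk) = 0.1579/(2π·186) = 1.351×10^-4 m·K/W
  R'_expanded polystyrene = ln(0.374/0.178)/(2πk) = 0.7425/(2π·0.0361) = 3.273 m·K/W
  R'_cellular glass = ln(0.536/0.374)/(2πk) = 0.3599/(2π·0.0595) = 0.9626 m·K/W
ΣR = 5.184×10^-4 + 1.351×10^-4 + 3.273 + 0.9626 = 4.236 m·K/W
Q' = ΔT/ΣR = (354.1 K − 277.23 K)/4.236 = 18.1 W/m

Q' = 18.1 W/m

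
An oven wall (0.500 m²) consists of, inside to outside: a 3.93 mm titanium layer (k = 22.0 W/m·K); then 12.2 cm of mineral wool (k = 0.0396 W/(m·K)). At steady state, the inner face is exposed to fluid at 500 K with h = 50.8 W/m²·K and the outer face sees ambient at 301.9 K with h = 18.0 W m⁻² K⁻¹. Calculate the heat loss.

Series thermal resistances, inner to outer:
  R_conv,in = 1/(hA) = 1/(50.8·0.500) = 0.03937 K/W
  R_titanium = L/(kA) = 0.00393/(22.0·0.500) = 3.573×10^-4 K/W
  R_mineral wool = L/(kA) = 0.122/(0.0396·0.500) = 6.162 K/W
  R_conv,out = 1/(hA) = 1/(18.0·0.500) = 0.1111 K/W
ΣR = 0.03937 + 3.573×10^-4 + 6.162 + 0.1111 = 6.313 K/W
Q = ΔT/ΣR = (500 K − 301.9 K)/6.313 = 31.4 W

Q = 31.4 W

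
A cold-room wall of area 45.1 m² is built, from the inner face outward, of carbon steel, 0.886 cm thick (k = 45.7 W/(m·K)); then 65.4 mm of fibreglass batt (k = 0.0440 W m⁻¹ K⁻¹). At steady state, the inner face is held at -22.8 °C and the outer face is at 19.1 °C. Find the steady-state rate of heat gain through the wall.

Resistance network (inner→outer):
  R_carbon steel = L/(kA) = 0.00886/(45.7·45.1) = 4.299×10^-6 K/W
  R_fibreglass batt = L/(kA) = 0.0654/(0.0440·45.1) = 0.03296 K/W
ΣR = 4.299×10^-6 + 0.03296 = 0.03296 K/W
Q = ΔT/ΣR = (-22.8 °C − 19.1 °C)/0.03296 = -1270 W
(Negative Q ⇒ heat flows inward; heat gain = 1270 W.)

Q = 1270 W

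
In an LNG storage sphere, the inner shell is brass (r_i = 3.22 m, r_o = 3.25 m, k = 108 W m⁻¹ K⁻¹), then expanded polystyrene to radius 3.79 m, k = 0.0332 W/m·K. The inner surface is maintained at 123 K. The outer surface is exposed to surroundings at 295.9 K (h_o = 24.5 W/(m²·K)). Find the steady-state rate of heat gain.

Q = 1640 W

Treat each layer as a resistance in series:
  R_brass = (1/3.22 − 1/3.25)/(4πk) = 0.002867/(4π·108) = 2.112×10^-6 K/W
  R_expanded polystyrene = (1/3.25 − 1/3.79)/(4πk) = 0.04384/(4π·0.0332) = 0.1051 K/W
  R_conv,out = 1/(4πr²h) = 1/(4π·3.79²·24.5) = 2.261×10^-4 K/W
ΣR = 2.112×10^-6 + 0.1051 + 2.261×10^-4 = 0.1053 K/W
Q = ΔT/ΣR = (123 K − 295.9 K)/0.1053 = -1640 W
(Negative Q ⇒ heat flows inward; heat gain = 1640 W.)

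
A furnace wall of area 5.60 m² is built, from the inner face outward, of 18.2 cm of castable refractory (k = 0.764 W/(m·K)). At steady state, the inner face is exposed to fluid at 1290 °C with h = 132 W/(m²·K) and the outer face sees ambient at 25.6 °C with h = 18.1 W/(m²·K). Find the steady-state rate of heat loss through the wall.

Series thermal resistances, inner to outer:
  R_conv,in = 1/(hA) = 1/(132·5.60) = 0.001353 K/W
  R_castable refractory = L/(kA) = 0.182/(0.764·5.60) = 0.04254 K/W
  R_conv,out = 1/(hA) = 1/(18.1·5.60) = 0.009866 K/W
ΣR = 0.001353 + 0.04254 + 0.009866 = 0.05376 K/W
Q = ΔT/ΣR = (1290 °C − 25.6 °C)/0.05376 = 23500 W

Q = 23500 W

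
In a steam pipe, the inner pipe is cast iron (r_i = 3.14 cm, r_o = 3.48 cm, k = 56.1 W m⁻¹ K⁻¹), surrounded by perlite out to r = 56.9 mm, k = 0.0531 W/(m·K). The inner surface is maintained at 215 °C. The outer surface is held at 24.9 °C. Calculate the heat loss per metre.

Resistance network (inner→outer):
  R'_cast iron = ln(0.0348/0.0314)/(2πk) = 0.1028/(2π·56.1) = 2.917×10^-4 m·K/W
  R'_perlite = ln(0.0569/0.0348)/(2πk) = 0.4917/(2π·0.0531) = 1.474 m·K/W
ΣR = 2.917×10^-4 + 1.474 = 1.474 m·K/W
Q' = ΔT/ΣR = (215 °C − 24.9 °C)/1.474 = 129 W/m

Q' = 129 W/m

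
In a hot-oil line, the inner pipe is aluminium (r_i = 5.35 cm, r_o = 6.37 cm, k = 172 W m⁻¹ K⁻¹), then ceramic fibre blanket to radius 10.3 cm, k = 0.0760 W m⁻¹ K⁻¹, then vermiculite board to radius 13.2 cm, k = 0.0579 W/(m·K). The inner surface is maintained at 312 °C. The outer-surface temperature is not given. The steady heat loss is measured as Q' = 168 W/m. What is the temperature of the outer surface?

Series resistances:
  R'_aluminium = ln(0.0637/0.0535)/(2πk) = 0.1745/(2π·172) = 1.615×10^-4 m·K/W
  R'_ceramic fibre blanket = ln(0.103/0.0637)/(2πk) = 0.4805/(2π·0.0760) = 1.006 m·K/W
  R'_vermiculite board = ln(0.132/0.103)/(2πk) = 0.2481/(2π·0.0579) = 0.6819 m·K/W
ΣR = 1.688 m·K/W
ΔT = Q'·ΣR = 168 × 1.688 = 283.6 K
Heat flows outward, so T_out = T_in − ΔT = 312 − 283.6 = 28.4 °C

T_out = 28.4 °C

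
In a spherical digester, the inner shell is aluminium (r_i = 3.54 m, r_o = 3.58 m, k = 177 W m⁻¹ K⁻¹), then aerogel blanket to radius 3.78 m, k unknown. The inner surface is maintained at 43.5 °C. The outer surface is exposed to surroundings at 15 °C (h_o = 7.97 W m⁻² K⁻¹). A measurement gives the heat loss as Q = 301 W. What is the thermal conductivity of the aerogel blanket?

k = 0.0125 W/m·K

ΣR = ΔT/Q = |43.5 − 15|/301 = 0.09468 K/W
Known resistances:
  R_aluminium = (1/3.54 − 1/3.58)/(4πk) = 0.003156/(4π·177) = 1.419×10^-6 K/W
  R_conv,out = 1/(4πr²h) = 1/(4π·3.78²·7.97) = 6.988×10^-4 K/W
R_aerogel blanket = ΣR − ΣR_known = 0.09468 − 7.002×10^-4 = 0.09398 K/W
(1/r₁−1/r₂)/(4πk) = 0.09398 ⇒ k = 0.01478/(4π·0.09398) = 0.0125 W/m·K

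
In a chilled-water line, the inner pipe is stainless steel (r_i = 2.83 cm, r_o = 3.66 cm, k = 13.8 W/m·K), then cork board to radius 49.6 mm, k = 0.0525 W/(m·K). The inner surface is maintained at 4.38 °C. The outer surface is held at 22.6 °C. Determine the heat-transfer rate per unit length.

Treat each layer as a resistance in series:
  R'_stainless steel = ln(0.0366/0.0283)/(2πk) = 0.2572/(2π·13.8) = 0.002966 m·K/W
  R'_cork board = ln(0.0496/0.0366)/(2πk) = 0.3039/(2π·0.0525) = 0.9214 m·K/W
ΣR = 0.002966 + 0.9214 = 0.9244 m·K/W
Q' = ΔT/ΣR = (4.38 °C − 22.6 °C)/0.9244 = -19.7 W/m
(Negative Q' ⇒ heat flows inward; heat gain = 19.7 W/m.)

Q' = 19.7 W/m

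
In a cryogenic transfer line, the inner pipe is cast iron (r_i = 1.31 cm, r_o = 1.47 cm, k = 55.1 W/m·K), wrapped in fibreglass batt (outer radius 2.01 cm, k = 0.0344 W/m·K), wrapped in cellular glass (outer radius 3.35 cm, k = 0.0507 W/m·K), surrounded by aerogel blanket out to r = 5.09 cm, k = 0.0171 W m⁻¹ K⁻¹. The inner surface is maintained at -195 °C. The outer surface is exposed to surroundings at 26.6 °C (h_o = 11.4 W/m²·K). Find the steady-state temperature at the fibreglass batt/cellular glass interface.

Treat each layer as a resistance in series:
  R'_cast iron = ln(0.0147/0.0131)/(2πk) = 0.1152/(2π·55.1) = 3.329×10^-4 m·K/W
  R'_fibreglass batt = ln(0.0201/0.0147)/(2πk) = 0.3129/(2π·0.0344) = 1.448 m·K/W
  R'_cellular glass = ln(0.0335/0.0201)/(2πk) = 0.5108/(2π·0.0507) = 1.604 m·K/W
  R'_aerogel blanket = ln(0.0509/0.0335)/(2πk) = 0.4183/(2π·0.0171) = 3.893 m·K/W
  R'_conv,out = 1/(2πr h) = 1/(2π·0.0509·11.4) = 0.2743 m·K/W
ΣR = 3.329×10^-4 + 1.448 + 1.604 + 3.893 + 0.2743 = 7.220 m·K/W
Q' = ΔT/ΣR = (-195 °C − 26.6 °C)/7.220 = -30.69 W/m
From the inner boundary to the fibreglass batt/cellular glass interface, ΣR_partial = 1.448 m·K/W.
T_interface = T_in − Q'·ΣR_partial = -195 °C − (-30.69)(1.448) = -151 °C

T = -151 °C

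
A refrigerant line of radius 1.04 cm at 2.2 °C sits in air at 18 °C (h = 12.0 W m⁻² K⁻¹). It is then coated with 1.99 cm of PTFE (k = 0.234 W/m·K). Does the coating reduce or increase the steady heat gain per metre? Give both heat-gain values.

Critical radius for a cylinder: r_cr = k/h = 0.0195 m = 1.95 cm.
Outer radius after coating: r₂ = 0.0104 + 0.0199 = 0.0303 m.
r₁ < r_cr < r₂: heat gain rises to a maximum at r_cr then falls. Whether the coating helps depends on whether Q(r₂) has dropped back below Q(r₁).
Bare: R = 1/(2πr₁h) = 1.275 m·K/W; Q = 15.8/1.275 = 12.4 W/m.
Coated: R = R_cond + R_conv = 1.165 m·K/W; Q = 15.8/1.165 = 13.6 W/m.

increases: 12.4 → 13.6 W/m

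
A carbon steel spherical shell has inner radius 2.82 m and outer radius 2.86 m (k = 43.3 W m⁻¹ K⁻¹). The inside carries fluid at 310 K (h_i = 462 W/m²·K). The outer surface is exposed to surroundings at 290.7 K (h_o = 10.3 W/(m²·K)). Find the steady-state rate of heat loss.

Series thermal resistances, inner to outer:
  R_conv,in = 1/(4πr²h) = 1/(4π·2.82²·462) = 2.166×10^-5 K/W
  R_carbon steel = (1/2.82 − 1/2.86)/(4πk) = 0.004960/(4π·43.3) = 9.115×10^-6 K/W
  R_conv,out = 1/(4πr²h) = 1/(4π·2.86²·10.3) = 9.445×10^-4 K/W
ΣR = 2.166×10^-5 + 9.115×10^-6 + 9.445×10^-4 = 9.753×10^-4 K/W
Q = ΔT/ΣR = (310 K − 290.7 K)/9.753×10^-4 = 19800 W

Q = 19.8 kW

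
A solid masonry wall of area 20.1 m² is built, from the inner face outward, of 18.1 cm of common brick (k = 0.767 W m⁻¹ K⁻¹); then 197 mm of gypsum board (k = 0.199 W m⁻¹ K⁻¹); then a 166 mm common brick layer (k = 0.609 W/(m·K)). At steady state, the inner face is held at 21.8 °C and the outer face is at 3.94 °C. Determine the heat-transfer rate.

Q = 240 W

Series thermal resistances, inner to outer:
  R_common brick = L/(kA) = 0.181/(0.767·20.1) = 0.01174 K/W
  R_gypsum board = L/(kA) = 0.197/(0.199·20.1) = 0.04925 K/W
  R_common brick = L/(kA) = 0.166/(0.609·20.1) = 0.01356 K/W
ΣR = 0.01174 + 0.04925 + 0.01356 = 0.07455 K/W
Q = ΔT/ΣR = (21.8 °C − 3.94 °C)/0.07455 = 240 W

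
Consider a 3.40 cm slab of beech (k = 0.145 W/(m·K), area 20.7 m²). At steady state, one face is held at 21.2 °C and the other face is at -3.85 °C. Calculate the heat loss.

Q = 2.21 kW

Q = kA·ΔT/L = 0.145 × 20.7 × |21.2 °C − -3.85 °C| / 0.0340 = 2210 W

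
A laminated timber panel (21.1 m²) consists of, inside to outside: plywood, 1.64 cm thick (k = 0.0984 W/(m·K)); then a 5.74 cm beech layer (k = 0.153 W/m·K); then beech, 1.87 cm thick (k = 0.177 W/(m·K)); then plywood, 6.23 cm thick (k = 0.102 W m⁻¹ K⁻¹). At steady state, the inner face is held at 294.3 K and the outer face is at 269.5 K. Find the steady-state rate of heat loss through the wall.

Series thermal resistances, inner to outer:
  R_plywood = L/(kA) = 0.0164/(0.0984·21.1) = 0.007899 K/W
  R_beech = L/(kA) = 0.0574/(0.153·21.1) = 0.01778 K/W
  R_beech = L/(kA) = 0.0187/(0.177·21.1) = 0.005007 K/W
  R_plywood = L/(kA) = 0.0623/(0.102·21.1) = 0.02895 K/W
ΣR = 0.007899 + 0.01778 + 0.005007 + 0.02895 = 0.05964 K/W
Q = ΔT/ΣR = (294.3 K − 269.5 K)/0.05964 = 416 W

Q = 416 W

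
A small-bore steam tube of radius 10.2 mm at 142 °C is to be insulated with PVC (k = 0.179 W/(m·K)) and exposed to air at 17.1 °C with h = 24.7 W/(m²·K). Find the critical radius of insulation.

For a cylinder, r_cr = k_ins/h = 0.179/24.7 = 0.00725 m = 0.725 cm

r_cr = 0.725 cm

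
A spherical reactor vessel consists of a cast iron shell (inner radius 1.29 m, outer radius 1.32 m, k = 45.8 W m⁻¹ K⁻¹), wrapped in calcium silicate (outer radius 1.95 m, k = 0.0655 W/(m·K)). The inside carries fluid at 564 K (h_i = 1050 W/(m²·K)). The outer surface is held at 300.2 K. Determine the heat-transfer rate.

Q = 887 W

Resistance network (inner→outer):
  R_conv,in = 1/(4πr²h) = 1/(4π·1.29²·1050) = 4.554×10^-5 K/W
  R_cast iron = (1/1.29 − 1/1.32)/(4πk) = 0.01762/(4π·45.8) = 3.061×10^-5 K/W
  R_calcium silicate = (1/1.32 − 1/1.95)/(4πk) = 0.2448/(4π·0.0655) = 0.2974 K/W
ΣR = 4.554×10^-5 + 3.061×10^-5 + 0.2974 = 0.2975 K/W
Q = ΔT/ΣR = (564 K − 300.2 K)/0.2975 = 887 W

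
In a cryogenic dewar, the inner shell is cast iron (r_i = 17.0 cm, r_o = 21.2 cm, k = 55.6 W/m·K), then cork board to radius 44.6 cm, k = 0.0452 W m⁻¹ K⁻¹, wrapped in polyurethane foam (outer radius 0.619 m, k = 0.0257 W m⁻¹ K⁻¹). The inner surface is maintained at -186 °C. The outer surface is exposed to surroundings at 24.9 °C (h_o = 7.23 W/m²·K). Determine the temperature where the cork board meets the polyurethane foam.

Series thermal resistances, inner to outer:
  R_cast iron = (1/0.170 − 1/0.212)/(4πk) = 1.165/(4π·55.6) = 0.001668 K/W
  R_cork board = (1/0.212 − 1/0.446)/(4πk) = 2.475/(4π·0.0452) = 4.357 K/W
  R_polyurethane foam = (1/0.446 − 1/0.619)/(4πk) = 0.6266/(4π·0.0257) = 1.940 K/W
  R_conv,out = 1/(4πr²h) = 1/(4π·0.619²·7.23) = 0.02873 K/W
ΣR = 0.001668 + 4.357 + 1.940 + 0.02873 = 6.327 K/W
Q = ΔT/ΣR = (-186 °C − 24.9 °C)/6.327 = -33.33 W
From the inner boundary to the cork board/polyurethane foam interface, ΣR_partial = 4.359 K/W.
T_interface = T_in − Q·ΣR_partial = -186 °C − (-33.33)(4.359) = -40.7 °C

T = -40.7 °C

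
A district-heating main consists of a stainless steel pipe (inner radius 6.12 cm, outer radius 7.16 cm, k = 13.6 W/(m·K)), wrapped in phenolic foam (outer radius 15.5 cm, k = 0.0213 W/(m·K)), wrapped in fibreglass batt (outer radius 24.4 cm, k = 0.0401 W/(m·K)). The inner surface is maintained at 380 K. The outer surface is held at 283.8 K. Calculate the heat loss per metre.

Q' = 12.7 W/m

Series thermal resistances, inner to outer:
  R'_stainless steel = ln(0.0716/0.0612)/(2πk) = 0.1569/(2π·13.6) = 0.001837 m·K/W
  R'_phenolic foam = ln(0.155/0.0716)/(2πk) = 0.7723/(2π·0.0213) = 5.771 m·K/W
  R'_fibreglass batt = ln(0.244/0.155)/(2πk) = 0.4537/(2π·0.0401) = 1.801 m·K/W
ΣR = 0.001837 + 5.771 + 1.801 = 7.574 m·K/W
Q' = ΔT/ΣR = (380 K − 283.8 K)/7.574 = 12.7 W/m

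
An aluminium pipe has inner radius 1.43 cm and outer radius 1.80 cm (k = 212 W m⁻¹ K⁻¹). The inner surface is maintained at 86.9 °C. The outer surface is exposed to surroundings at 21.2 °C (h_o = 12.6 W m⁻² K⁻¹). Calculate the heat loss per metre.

Q' = 93.6 W/m

Series thermal resistances, inner to outer:
  R'_aluminium = ln(0.0180/0.0143)/(2πk) = 0.2301/(2π·212) = 1.728×10^-4 m·K/W
  R'_conv,out = 1/(2πr h) = 1/(2π·0.0180·12.6) = 0.7017 m·K/W
ΣR = 1.728×10^-4 + 0.7017 = 0.7019 m·K/W
Q' = ΔT/ΣR = (86.9 °C − 21.2 °C)/0.7019 = 93.6 W/m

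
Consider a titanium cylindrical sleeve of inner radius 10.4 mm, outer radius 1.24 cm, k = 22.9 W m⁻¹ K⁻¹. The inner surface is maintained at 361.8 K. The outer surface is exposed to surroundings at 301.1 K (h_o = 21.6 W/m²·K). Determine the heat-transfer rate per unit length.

Series thermal resistances, inner to outer:
  R'_titanium = ln(0.0124/0.0104)/(2πk) = 0.1759/(2π·22.9) = 0.001222 m·K/W
  R'_conv,out = 1/(2πr h) = 1/(2π·0.0124·21.6) = 0.5942 m·K/W
ΣR = 0.001222 + 0.5942 = 0.5954 m·K/W
Q' = ΔT/ΣR = (361.8 K − 301.1 K)/0.5954 = 102 W/m

Q' = 102 W/m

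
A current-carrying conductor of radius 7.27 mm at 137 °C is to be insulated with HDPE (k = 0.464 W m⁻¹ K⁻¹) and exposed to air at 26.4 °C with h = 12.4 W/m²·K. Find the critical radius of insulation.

For a cylinder, r_cr = k_ins/h = 0.464/12.4 = 0.0374 m = 3.74 cm

r_cr = 3.74 cm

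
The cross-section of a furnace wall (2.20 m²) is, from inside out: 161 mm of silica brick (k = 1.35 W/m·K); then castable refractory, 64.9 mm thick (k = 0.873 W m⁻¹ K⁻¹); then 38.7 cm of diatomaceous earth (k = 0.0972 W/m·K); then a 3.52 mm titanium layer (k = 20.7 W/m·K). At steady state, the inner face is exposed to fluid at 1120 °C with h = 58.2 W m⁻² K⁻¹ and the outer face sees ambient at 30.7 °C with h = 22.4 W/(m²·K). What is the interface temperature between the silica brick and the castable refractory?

T = 1085 °C

Series thermal resistances, inner to outer:
  R_conv,in = 1/(hA) = 1/(58.2·2.20) = 0.007810 K/W
  R_silica brick = L/(kA) = 0.161/(1.35·2.20) = 0.05421 K/W
  R_castable refractory = L/(kA) = 0.0649/(0.873·2.20) = 0.03379 K/W
  R_diatomaceous earth = L/(kA) = 0.387/(0.0972·2.20) = 1.810 K/W
  R_titanium = L/(kA) = 0.00352/(20.7·2.20) = 7.729×10^-5 K/W
  R_conv,out = 1/(hA) = 1/(22.4·2.20) = 0.02029 K/W
ΣR = 0.007810 + 0.05421 + 0.03379 + 1.810 + 7.729×10^-5 + 0.02029 = 1.926 K/W
Q = ΔT/ΣR = (1120 °C − 30.7 °C)/1.926 = 565.6 W
From the inner boundary to the silica brick/castable refractory interface, ΣR_partial = 0.06202 K/W.
T_interface = T_in − Q·ΣR_partial = 1120 °C − (565.6)(0.06202) = 1085 °C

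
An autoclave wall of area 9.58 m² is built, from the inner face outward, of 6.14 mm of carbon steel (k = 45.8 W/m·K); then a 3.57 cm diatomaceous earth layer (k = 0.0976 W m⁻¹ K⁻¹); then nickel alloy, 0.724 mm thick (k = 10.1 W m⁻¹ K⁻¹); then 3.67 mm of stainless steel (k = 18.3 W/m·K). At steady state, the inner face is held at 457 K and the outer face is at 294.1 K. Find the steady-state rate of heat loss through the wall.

Q = 4.26 kW

Resistance network (inner→outer):
  R_carbon steel = L/(kA) = 0.00614/(45.8·9.58) = 1.399×10^-5 K/W
  R_diatomaceous earth = L/(kA) = 0.0357/(0.0976·9.58) = 0.03818 K/W
  R_nickel alloy = L/(kA) = 7.24×10^-4/(10.1·9.58) = 7.483×10^-6 K/W
  R_stainless steel = L/(kA) = 0.00367/(18.3·9.58) = 2.093×10^-5 K/W
ΣR = 1.399×10^-5 + 0.03818 + 7.483×10^-6 + 2.093×10^-5 = 0.03822 K/W
Q = ΔT/ΣR = (457 K − 294.1 K)/0.03822 = 4260 W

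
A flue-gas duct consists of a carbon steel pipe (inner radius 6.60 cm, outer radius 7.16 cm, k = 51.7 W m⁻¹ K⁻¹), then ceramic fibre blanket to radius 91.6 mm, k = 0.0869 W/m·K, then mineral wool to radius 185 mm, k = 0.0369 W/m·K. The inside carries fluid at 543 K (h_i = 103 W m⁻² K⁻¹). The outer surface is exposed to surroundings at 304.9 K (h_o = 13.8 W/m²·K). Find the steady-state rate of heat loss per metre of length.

Q' = 66.7 W/m

Series thermal resistances, inner to outer:
  R'_conv,in = 1/(2πr h) = 1/(2π·0.0660·103) = 0.02341 m·K/W
  R'_carbon steel = ln(0.0716/0.0660)/(2πk) = 0.08144/(2π·51.7) = 2.507×10^-4 m·K/W
  R'_ceramic fibre blanket = ln(0.0916/0.0716)/(2πk) = 0.2463/(2π·0.0869) = 0.4512 m·K/W
  R'_mineral wool = ln(0.185/0.0916)/(2πk) = 0.7029/(2π·0.0369) = 3.032 m·K/W
  R'_conv,out = 1/(2πr h) = 1/(2π·0.185·13.8) = 0.06234 m·K/W
ΣR = 0.02341 + 2.507×10^-4 + 0.4512 + 3.032 + 0.06234 = 3.569 m·K/W
Q' = ΔT/ΣR = (543 K − 304.9 K)/3.569 = 66.7 W/m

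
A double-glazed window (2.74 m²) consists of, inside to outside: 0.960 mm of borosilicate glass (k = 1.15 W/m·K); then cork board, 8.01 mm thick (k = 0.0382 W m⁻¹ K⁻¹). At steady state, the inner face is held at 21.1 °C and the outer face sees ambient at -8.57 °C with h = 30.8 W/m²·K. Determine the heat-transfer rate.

Series thermal resistances, inner to outer:
  R_borosilicate glass = L/(kA) = 9.60×10^-4/(1.15·2.74) = 3.047×10^-4 K/W
  R_cork board = L/(kA) = 0.00801/(0.0382·2.74) = 0.07653 K/W
  R_conv,out = 1/(hA) = 1/(30.8·2.74) = 0.01185 K/W
ΣR = 3.047×10^-4 + 0.07653 + 0.01185 = 0.08868 K/W
Q = ΔT/ΣR = (21.1 °C − -8.57 °C)/0.08868 = 335 W

Q = 335 W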